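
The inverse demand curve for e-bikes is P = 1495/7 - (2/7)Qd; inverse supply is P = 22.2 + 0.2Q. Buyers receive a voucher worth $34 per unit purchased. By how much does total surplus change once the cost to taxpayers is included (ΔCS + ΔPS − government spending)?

Pre-subsidy: 1495/7 - (2/7)Q = 22.2 + 0.2Q gives Q* = 394 and P* = 101.
With the rebate, buyers effectively pay Pb = Ps − 34, where Ps is the price sellers receive.
On the curves, Pb = 1495/7 - (2/7)Q and Ps = 22.2 + 0.2Q; the wedge Ps − Pb = 34 gives 22.2 + 0.2Q − (1495/7 - (2/7)Q) = 34, so Q' = 464.
Then Pb = 1495/7 − (2/7)·464 = 81 and Ps = 22.2 + 0.2·464 = 115.
ΔCS = ½(394 + 464)(101 − 81) = 8580; ΔPS = ½(394 + 464)(115 − 101) = 6006.
Government spending = 34 × 464 = 15776.
Net change = 8580 + 6006 − 15776 = -1190. The loss equals the DWL triangle ½·34·70.

Net change in total surplus = -$1190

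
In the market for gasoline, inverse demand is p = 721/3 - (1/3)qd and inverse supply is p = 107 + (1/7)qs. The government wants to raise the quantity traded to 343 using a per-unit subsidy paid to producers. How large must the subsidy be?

Required subsidy s = 30 per unit

At q = 343, from the demand curve buyers pay pb = 721/3 − (1/3)·343 = 126; from the supply curve sellers need ps = 107 + (1/7)·343 = 156.
The subsidy must fill the gap: s = ps − pb = 156 − 126 = 30.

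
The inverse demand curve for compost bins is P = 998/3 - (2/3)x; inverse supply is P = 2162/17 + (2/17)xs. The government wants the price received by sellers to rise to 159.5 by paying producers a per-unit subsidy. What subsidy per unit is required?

Required subsidy s = 10 per unit

At a seller price of 159.5, quantity supplied is -1081 + 8.5·159.5 = 274.75.
Buyers absorb 274.75 only when they pay Pb = 998/3 − (2/3)·274.75 = 149.5.
s = Ps − Pb = 159.5 − 149.5 = 10.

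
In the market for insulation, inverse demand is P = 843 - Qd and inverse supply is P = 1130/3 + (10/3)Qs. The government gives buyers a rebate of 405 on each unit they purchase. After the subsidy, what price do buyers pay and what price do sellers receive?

Buyers pay 8345/13; sellers receive 13610/13

Pre-subsidy: 843 - Q = 1130/3 + (10/3)Q gives Q* = 1399/13 and P* = 9560/13.
With the rebate, buyers effectively pay Pb = Ps − 405, where Ps is the price sellers receive.
On the curves, Pb = 843 - Q and Ps = 1130/3 + (10/3)Q; the wedge Ps − Pb = 405 gives 1130/3 + (10/3)Q − (843 - Q) = 405, so Q' = 2614/13.
Then Pb = 843 − 1·(2614/13) = 8345/13 and Ps = 1130/3 + (10/3)·(2614/13) = 13610/13.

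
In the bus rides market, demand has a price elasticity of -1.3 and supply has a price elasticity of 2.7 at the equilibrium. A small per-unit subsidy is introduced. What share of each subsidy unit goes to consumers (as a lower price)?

For a small subsidy around the equilibrium, the benefit split depends on the relative slopes, which at a point are proportional to the elasticities.
Buyer share = εs/(εs + |εd|) = 2.7/(2.7 + 1.3) = 0.675; seller share = |εd|/(εs + |εd|) = 0.325.

Consumer share = 0.675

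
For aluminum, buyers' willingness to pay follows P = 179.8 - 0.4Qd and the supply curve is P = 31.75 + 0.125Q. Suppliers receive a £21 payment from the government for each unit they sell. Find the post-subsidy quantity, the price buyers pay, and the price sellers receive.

Q' = 322; buyers pay £51; sellers receive £72

Pre-subsidy: 179.8 - 0.4Q = 31.75 + 0.125Q gives Q* = 282 and P* = 67.
With the subsidy, sellers receive Ps = Pb + 21 for each unit, where Pb is the price buyers pay.
On the curves, Pb = 179.8 - 0.4Q and Ps = 31.75 + 0.125Q; the wedge Ps − Pb = 21 gives 31.75 + 0.125Q − (179.8 - 0.4Q) = 21, so Q' = 322.
Then Pb = 179.8 − 0.4·322 = 51 and Ps = 31.75 + 0.125·322 = 72.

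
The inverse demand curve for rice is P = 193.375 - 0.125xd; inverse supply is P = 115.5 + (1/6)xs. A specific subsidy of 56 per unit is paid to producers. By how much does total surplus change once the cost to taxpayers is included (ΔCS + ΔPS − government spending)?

Pre-subsidy: 193.375 - 0.125x = 115.5 + (1/6)x gives x* = 267 and P* = 160.
With the subsidy, sellers receive Ps = Pb + 56 for each unit, where Pb is the price buyers pay.
On the curves, Pb = 193.375 - 0.125x and Ps = 115.5 + (1/6)x; the wedge Ps − Pb = 56 gives 115.5 + (1/6)x − (193.375 - 0.125x) = 56, so x' = 459.
Then Pb = 193.375 − 0.125·459 = 136 and Ps = 115.5 + (1/6)·459 = 192.
ΔCS = ½(267 + 459)(160 − 136) = 8712; ΔPS = ½(267 + 459)(192 − 160) = 11616.
Government spending = 56 × 459 = 25704.
Net change = 8712 + 11616 − 25704 = -5376. The loss equals the DWL triangle ½·56·192.

Net change in total surplus = -5376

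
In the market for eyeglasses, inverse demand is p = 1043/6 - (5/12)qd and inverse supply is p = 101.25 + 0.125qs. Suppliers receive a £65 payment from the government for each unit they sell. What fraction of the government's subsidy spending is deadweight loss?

DWL / government spending = 30/127

Pre-subsidy: 1043/6 - (5/12)q = 101.25 + 0.125q gives q* = 134 and p* = 118.
With the subsidy, sellers receive ps = pb + 65 for each unit, where pb is the price buyers pay.
On the curves, pb = 1043/6 - (5/12)q and ps = 101.25 + 0.125q; the wedge ps − pb = 65 gives 101.25 + 0.125q − (1043/6 - (5/12)q) = 65, so q' = 254.
Then pb = 1043/6 − (5/12)·254 = 68 and ps = 101.25 + 0.125·254 = 133.
ΔCS = ½(134 + 254)(118 − 68) = 9700; ΔPS = ½(134 + 254)(133 − 118) = 2910.
Government spending = 65 × 254 = 16510.
DWL = ½ × 65 × (254 − 134) = 3900; fraction = 3900 / 16510 = 30/127.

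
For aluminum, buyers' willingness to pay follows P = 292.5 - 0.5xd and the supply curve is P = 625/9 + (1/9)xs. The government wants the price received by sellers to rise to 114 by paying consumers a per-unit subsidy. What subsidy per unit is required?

Required subsidy s = 22 per unit

At a seller price of 114, quantity supplied is -625 + 9·114 = 401.
Buyers absorb 401 only when they pay Pb = 292.5 − 0.5·401 = 92.
s = Ps − Pb = 114 − 92 = 22.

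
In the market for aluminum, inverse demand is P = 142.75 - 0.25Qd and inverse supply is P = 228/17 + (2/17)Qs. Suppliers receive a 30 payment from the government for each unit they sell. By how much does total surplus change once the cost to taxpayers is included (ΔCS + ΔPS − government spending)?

Net change in total surplus = -1224

Pre-subsidy: 142.75 - 0.25Q = 228/17 + (2/17)Q gives Q* = 351.8 and P* = 54.8.
With the subsidy, sellers receive Ps = Pb + 30 for each unit, where Pb is the price buyers pay.
On the curves, Pb = 142.75 - 0.25Q and Ps = 228/17 + (2/17)Q; the wedge Ps − Pb = 30 gives 228/17 + (2/17)Q − (142.75 - 0.25Q) = 30, so Q' = 433.4.
Then Pb = 142.75 − 0.25·433.4 = 34.4 and Ps = 228/17 + (2/17)·433.4 = 64.4.
ΔCS = ½(351.8 + 433.4)(54.8 − 34.4) = 8009.04; ΔPS = ½(351.8 + 433.4)(64.4 − 54.8) = 3768.96.
Government spending = 30 × 433.4 = 13002.
Net change = 8009.04 + 3768.96 − 13002 = -1224. The loss equals the DWL triangle ½·30·81.6.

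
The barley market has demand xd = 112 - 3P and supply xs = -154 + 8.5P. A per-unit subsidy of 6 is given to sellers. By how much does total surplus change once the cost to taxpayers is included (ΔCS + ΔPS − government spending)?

Pre-subsidy: 112 - 3P = -154 + 8.5P gives P* = 532/23, x* = 980/23.
With the subsidy, sellers receive Ps = Pb + 6 for each unit, where Pb is the price buyers pay.
Supply in terms of Pb becomes xs = -154 + 8.5(Pb + 6) = -103 + 8.5Pb. Setting this equal to demand: 112 - 3Pb = -103 + 8.5Pb, so Pb = 430/23.
Sellers receive Ps = 430/23 + 6 = 568/23; x' = 112 − 3·(430/23) = 1286/23.
ΔCS = ½(980/23 + 1286/23)(532/23 − 430/23) = 115566/529; ΔPS = ½(980/23 + 1286/23)(568/23 − 532/23) = 40788/529.
Government spending = 6 × 1286/23 = 7716/23.
Net change = 115566/529 + 40788/529 − 7716/23 = -918/23. The loss equals the DWL triangle ½·6·306/23.

Net change in total surplus = -918/23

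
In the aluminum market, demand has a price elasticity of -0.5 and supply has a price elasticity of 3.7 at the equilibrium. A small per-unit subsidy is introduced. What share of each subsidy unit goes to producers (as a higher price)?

Producer share = 5/42

For a small subsidy around the equilibrium, the benefit split depends on the relative slopes, which at a point are proportional to the elasticities.
Buyer share = εs/(εs + |εd|) = 3.7/(3.7 + 0.5) = 37/42; seller share = |εd|/(εs + |εd|) = 5/42.
So producers capture 5/42 of the subsidy.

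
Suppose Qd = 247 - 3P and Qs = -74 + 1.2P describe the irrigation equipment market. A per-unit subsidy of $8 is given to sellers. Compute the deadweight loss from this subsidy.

Deadweight loss = 192/7

Pre-subsidy: 247 - 3P = -74 + 1.2P gives P* = 535/7, Q* = 124/7.
With the subsidy, sellers receive Ps = Pb + 8 for each unit, where Pb is the price buyers pay.
Supply in terms of Pb becomes Qs = -74 + 1.2(Pb + 8) = -64.4 + 1.2Pb. Setting this equal to demand: 247 - 3Pb = -64.4 + 1.2Pb, so Pb = 519/7.
Sellers receive Ps = 519/7 + 8 = 575/7; Q' = 247 − 3·(519/7) = 172/7.
The subsidy expands output by 172/7 − 124/7 = 48/7 past the efficient level; on those units the gap between marginal cost and willingness to pay runs from 0 up to 8.
DWL = ½ × 8 × 48/7 = 192/7.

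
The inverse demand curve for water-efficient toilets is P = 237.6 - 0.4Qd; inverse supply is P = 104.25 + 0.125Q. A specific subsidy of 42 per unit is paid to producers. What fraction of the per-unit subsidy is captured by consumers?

Consumer share = 16/21

Pre-subsidy: 237.6 - 0.4Q = 104.25 + 0.125Q gives Q* = 254 and P* = 136.
With the subsidy, sellers receive Ps = Pb + 42 for each unit, where Pb is the price buyers pay.
On the curves, Pb = 237.6 - 0.4Q and Ps = 104.25 + 0.125Q; the wedge Ps − Pb = 42 gives 104.25 + 0.125Q − (237.6 - 0.4Q) = 42, so Q' = 334.
Then Pb = 237.6 − 0.4·334 = 104 and Ps = 104.25 + 0.125·334 = 146.
Buyers' price falls by P* − Pb = 136 − 104 = 32; sellers' price rises by Ps − P* = 146 − 136 = 10.
So consumers capture 32/42 = 16/21 of each unit of subsidy.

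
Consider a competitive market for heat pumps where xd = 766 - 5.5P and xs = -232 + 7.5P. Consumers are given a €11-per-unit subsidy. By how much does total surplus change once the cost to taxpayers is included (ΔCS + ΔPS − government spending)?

Net change in total surplus = -19965/104

Pre-subsidy: 766 - 5.5P = -232 + 7.5P gives P* = 998/13, x* = 4469/13.
With the rebate, buyers effectively pay Pb = Ps − 11, where Ps is the price sellers receive.
Demand in terms of Ps becomes xd = 766 − 5.5(Ps − 11) = 826.5 - 5.5Ps. Setting this equal to supply: 826.5 - 5.5Ps = -232 + 7.5Ps, so Ps = 2117/26.
Buyers pay Pb = 2117/26 − 11 = 1831/26; x' = -232 + 7.5·(2117/26) = 19691/52.
ΔCS = ½(4469/13 + 19691/52)(998/13 − 1831/26) = 6198555/2704; ΔPS = ½(4469/13 + 19691/52)(2117/26 − 998/13) = 4545607/2704.
Government spending = 11 × 19691/52 = 216601/52.
Net change = 6198555/2704 + 4545607/2704 − 216601/52 = -19965/104. The loss equals the DWL triangle ½·11·1815/52.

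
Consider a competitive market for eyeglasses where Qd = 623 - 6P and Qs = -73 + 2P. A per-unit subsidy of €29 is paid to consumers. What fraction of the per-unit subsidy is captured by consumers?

Consumer share = 0.25

Pre-subsidy: 623 - 6P = -73 + 2P gives P* = 87, Q* = 101.
With the rebate, buyers effectively pay Pb = Ps − 29, where Ps is the price sellers receive.
Demand in terms of Ps becomes Qd = 623 − 6(Ps − 29) = 797 - 6Ps. Setting this equal to supply: 797 - 6Ps = -73 + 2Ps, so Ps = 108.75.
Buyers pay Pb = 108.75 − 29 = 79.75; Q' = -73 + 2·108.75 = 144.5.
Buyers' price falls by P* − Pb = 87 − 79.75 = 7.25; sellers' price rises by Ps − P* = 108.75 − 87 = 21.75.
So consumers capture 7.25/29 = 0.25 of each unit of subsidy.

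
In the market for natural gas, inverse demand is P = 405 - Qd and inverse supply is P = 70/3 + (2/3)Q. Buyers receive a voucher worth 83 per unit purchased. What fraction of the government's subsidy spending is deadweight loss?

Pre-subsidy: 405 - Q = 70/3 + (2/3)Q gives Q* = 229 and P* = 176.
With the rebate, buyers effectively pay Pb = Ps − 83, where Ps is the price sellers receive.
On the curves, Pb = 405 - Q and Ps = 70/3 + (2/3)Q; the wedge Ps − Pb = 83 gives 70/3 + (2/3)Q − (405 - Q) = 83, so Q' = 278.8.
Then Pb = 405 − 1·278.8 = 126.2 and Ps = 70/3 + (2/3)·278.8 = 209.2.
ΔCS = ½(229 + 278.8)(176 − 126.2) = 12644.22; ΔPS = ½(229 + 278.8)(209.2 − 176) = 8429.48.
Government spending = 83 × 278.8 = 23140.4.
DWL = ½ × 83 × (278.8 − 229) = 2066.7; fraction = 2066.7 / 23140.4 = 249/2788.

DWL / government spending = 249/2788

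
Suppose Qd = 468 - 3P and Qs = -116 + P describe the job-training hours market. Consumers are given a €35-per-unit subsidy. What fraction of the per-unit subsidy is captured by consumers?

Pre-subsidy: 468 - 3P = -116 + P gives P* = 146, Q* = 30.
With the rebate, buyers effectively pay Pb = Ps − 35, where Ps is the price sellers receive.
Demand in terms of Ps becomes Qd = 468 − 3(Ps − 35) = 573 - 3Ps. Setting this equal to supply: 573 - 3Ps = -116 + Ps, so Ps = 172.25.
Buyers pay Pb = 172.25 − 35 = 137.25; Q' = -116 + 1·172.25 = 56.25.
Buyers' price falls by P* − Pb = 146 − 137.25 = 8.75; sellers' price rises by Ps − P* = 172.25 − 146 = 26.25.
So consumers capture 8.75/35 = 0.25 of each unit of subsidy.

Consumer share = 0.25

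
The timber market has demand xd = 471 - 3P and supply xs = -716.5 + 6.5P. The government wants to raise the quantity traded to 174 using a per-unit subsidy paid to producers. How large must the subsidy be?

Required subsidy s = 38 per unit

At x = 174, invert demand for the buyer price: Pb = (471 − 174)/3 = 99; invert supply for the seller price: Ps = (174 − (-716.5))/6.5 = 137.
The subsidy must fill the gap: s = Ps − Pb = 137 − 99 = 38.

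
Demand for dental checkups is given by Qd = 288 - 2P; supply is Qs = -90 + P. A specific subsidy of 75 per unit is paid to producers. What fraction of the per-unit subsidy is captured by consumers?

Consumer share = 1/3

Pre-subsidy: 288 - 2P = -90 + P gives P* = 126, Q* = 36.
With the subsidy, sellers receive Ps = Pb + 75 for each unit, where Pb is the price buyers pay.
Supply in terms of Pb becomes Qs = -90 + 1(Pb + 75) = -15 + Pb. Setting this equal to demand: 288 - 2Pb = -15 + Pb, so Pb = 101.
Sellers receive Ps = 101 + 75 = 176; Q' = 288 − 2·101 = 86.
Buyers' price falls by P* − Pb = 126 − 101 = 25; sellers' price rises by Ps − P* = 176 − 126 = 50.
So consumers capture 25/75 = 1/3 of each unit of subsidy.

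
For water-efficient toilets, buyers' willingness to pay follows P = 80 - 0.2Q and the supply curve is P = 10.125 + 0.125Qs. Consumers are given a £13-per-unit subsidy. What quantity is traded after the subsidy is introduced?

Q' = 255

Pre-subsidy: 80 - 0.2Q = 10.125 + 0.125Q gives Q* = 215 and P* = 37.
With the rebate, buyers effectively pay Pb = Ps − 13, where Ps is the price sellers receive.
On the curves, Pb = 80 - 0.2Q and Ps = 10.125 + 0.125Q; the wedge Ps − Pb = 13 gives 10.125 + 0.125Q − (80 - 0.2Q) = 13, so Q' = 255.
Then Pb = 80 − 0.2·255 = 29 and Ps = 10.125 + 0.125·255 = 42.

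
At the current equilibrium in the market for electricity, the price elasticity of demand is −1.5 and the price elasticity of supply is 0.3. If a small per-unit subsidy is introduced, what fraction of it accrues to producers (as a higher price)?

For a small subsidy around the equilibrium, the benefit split depends on the relative slopes, which at a point are proportional to the elasticities.
Buyer share = εs/(εs + |εd|) = 0.3/(0.3 + 1.5) = 1/6; seller share = |εd|/(εs + |εd|) = 5/6.
So producers capture 5/6 of the subsidy.

Producer share = 5/6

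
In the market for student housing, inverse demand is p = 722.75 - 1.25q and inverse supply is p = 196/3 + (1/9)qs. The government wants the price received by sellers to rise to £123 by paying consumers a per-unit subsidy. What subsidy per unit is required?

At a seller price of 123, quantity supplied is -588 + 9·123 = 519.
Buyers absorb 519 only when they pay pb = 722.75 − 1.25·519 = 74.
s = ps − pb = 123 − 74 = 49.

Required subsidy s = £49 per unit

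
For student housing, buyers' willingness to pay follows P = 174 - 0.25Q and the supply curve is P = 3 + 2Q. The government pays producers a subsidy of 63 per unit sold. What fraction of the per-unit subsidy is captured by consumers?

Pre-subsidy: 174 - 0.25Q = 3 + 2Q gives Q* = 76 and P* = 155.
With the subsidy, sellers receive Ps = Pb + 63 for each unit, where Pb is the price buyers pay.
On the curves, Pb = 174 - 0.25Q and Ps = 3 + 2Q; the wedge Ps − Pb = 63 gives 3 + 2Q − (174 - 0.25Q) = 63, so Q' = 104.
Then Pb = 174 − 0.25·104 = 148 and Ps = 3 + 2·104 = 211.
Buyers' price falls by P* − Pb = 155 − 148 = 7; sellers' price rises by Ps − P* = 211 − 155 = 56.
So consumers capture 7/63 = 1/9 of each unit of subsidy.

Consumer share = 1/9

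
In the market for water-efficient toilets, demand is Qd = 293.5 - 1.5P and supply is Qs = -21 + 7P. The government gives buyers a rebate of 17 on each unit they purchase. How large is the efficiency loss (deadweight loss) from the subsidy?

Pre-subsidy: 293.5 - 1.5P = -21 + 7P gives P* = 37, Q* = 238.
With the rebate, buyers effectively pay Pb = Ps − 17, where Ps is the price sellers receive.
Demand in terms of Ps becomes Qd = 293.5 − 1.5(Ps − 17) = 319 - 1.5Ps. Setting this equal to supply: 319 - 1.5Ps = -21 + 7Ps, so Ps = 40.
Buyers pay Pb = 40 − 17 = 23; Q' = -21 + 7·40 = 259.
The subsidy expands output by 259 − 238 = 21 past the efficient level; on those units the gap between marginal cost and willingness to pay runs from 0 up to 17.
DWL = ½ × 17 × 21 = 178.5.

Deadweight loss = 178.5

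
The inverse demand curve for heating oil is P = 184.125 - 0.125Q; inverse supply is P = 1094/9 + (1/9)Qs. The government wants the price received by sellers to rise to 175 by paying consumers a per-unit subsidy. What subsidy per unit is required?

Required subsidy s = 51 per unit

At a seller price of 175, quantity supplied is -1094 + 9·175 = 481.
Buyers absorb 481 only when they pay Pb = 184.125 − 0.125·481 = 124.
s = Ps − Pb = 175 − 124 = 51.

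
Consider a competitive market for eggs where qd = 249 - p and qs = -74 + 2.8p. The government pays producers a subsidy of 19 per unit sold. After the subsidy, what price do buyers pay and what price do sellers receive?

Buyers pay 71; sellers receive 90

Pre-subsidy: 249 - p = -74 + 2.8p gives p* = 85, q* = 164.
With the subsidy, sellers receive ps = pb + 19 for each unit, where pb is the price buyers pay.
Supply in terms of pb becomes qs = -74 + 2.8(pb + 19) = -20.8 + 2.8pb. Setting this equal to demand: 249 - pb = -20.8 + 2.8pb, so pb = 71.
Sellers receive ps = 71 + 19 = 90; q' = 249 − 1·71 = 178.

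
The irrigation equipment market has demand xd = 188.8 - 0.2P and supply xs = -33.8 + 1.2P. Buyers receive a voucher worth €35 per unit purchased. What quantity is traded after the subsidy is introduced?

x' = 163

Pre-subsidy: 188.8 - 0.2P = -33.8 + 1.2P gives P* = 159, x* = 157.
With the rebate, buyers effectively pay Pb = Ps − 35, where Ps is the price sellers receive.
Demand in terms of Ps becomes xd = 188.8 − 0.2(Ps − 35) = 195.8 - 0.2Ps. Setting this equal to supply: 195.8 - 0.2Ps = -33.8 + 1.2Ps, so Ps = 164.
Buyers pay Pb = 164 − 35 = 129; x' = -33.8 + 1.2·164 = 163.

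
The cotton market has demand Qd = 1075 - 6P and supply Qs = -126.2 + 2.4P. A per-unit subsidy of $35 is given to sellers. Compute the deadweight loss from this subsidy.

Deadweight loss = $1050

Pre-subsidy: 1075 - 6P = -126.2 + 2.4P gives P* = 143, Q* = 217.
With the subsidy, sellers receive Ps = Pb + 35 for each unit, where Pb is the price buyers pay.
Supply in terms of Pb becomes Qs = -126.2 + 2.4(Pb + 35) = -42.2 + 2.4Pb. Setting this equal to demand: 1075 - 6Pb = -42.2 + 2.4Pb, so Pb = 133.
Sellers receive Ps = 133 + 35 = 168; Q' = 1075 − 6·133 = 277.
The subsidy expands output by 277 − 217 = 60 past the efficient level; on those units the gap between marginal cost and willingness to pay runs from 0 up to 35.
DWL = ½ × 35 × 60 = 1050.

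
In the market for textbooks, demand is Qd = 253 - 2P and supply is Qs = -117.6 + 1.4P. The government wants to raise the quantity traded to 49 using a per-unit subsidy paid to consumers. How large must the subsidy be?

At Q = 49, invert demand for the buyer price: Pb = (253 − 49)/2 = 102; invert supply for the seller price: Ps = (49 − (-117.6))/1.4 = 119.
The subsidy must fill the gap: s = Ps − Pb = 119 − 102 = 17.

Required subsidy s = 17 per unit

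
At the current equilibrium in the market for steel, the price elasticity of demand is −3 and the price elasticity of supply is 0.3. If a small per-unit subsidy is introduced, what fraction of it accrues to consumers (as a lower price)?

For a small subsidy around the equilibrium, the benefit split depends on the relative slopes, which at a point are proportional to the elasticities.
Buyer share = εs/(εs + |εd|) = 0.3/(0.3 + 3) = 1/11; seller share = |εd|/(εs + |εd|) = 10/11.

Consumer share = 1/11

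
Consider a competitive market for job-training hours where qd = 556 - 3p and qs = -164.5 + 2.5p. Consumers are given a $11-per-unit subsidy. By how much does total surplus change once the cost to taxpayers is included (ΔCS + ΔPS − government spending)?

Pre-subsidy: 556 - 3p = -164.5 + 2.5p gives p* = 131, q* = 163.
With the rebate, buyers effectively pay pb = ps − 11, where ps is the price sellers receive.
Demand in terms of ps becomes qd = 556 − 3(ps − 11) = 589 - 3ps. Setting this equal to supply: 589 - 3ps = -164.5 + 2.5ps, so ps = 137.
Buyers pay pb = 137 − 11 = 126; q' = -164.5 + 2.5·137 = 178.
ΔCS = ½(163 + 178)(131 − 126) = 852.5; ΔPS = ½(163 + 178)(137 − 131) = 1023.
Government spending = 11 × 178 = 1958.
Net change = 852.5 + 1023 − 1958 = -82.5. The loss equals the DWL triangle ½·11·15.

Net change in total surplus = -$82.5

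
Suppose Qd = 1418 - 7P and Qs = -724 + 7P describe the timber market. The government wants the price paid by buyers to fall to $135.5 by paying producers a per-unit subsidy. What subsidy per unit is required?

Required subsidy s = $35 per unit

At a buyer price of 135.5, quantity demanded is 1418 − 7·135.5 = 469.5.
Sellers supply 469.5 only when they receive Ps with -724 + 7·Ps = 469.5, i.e. Ps = 170.5.
s = Ps − Pb = 170.5 − 135.5 = 35.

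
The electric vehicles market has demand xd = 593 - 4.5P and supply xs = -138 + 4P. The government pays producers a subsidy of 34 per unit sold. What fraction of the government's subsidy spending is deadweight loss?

Pre-subsidy: 593 - 4.5P = -138 + 4P gives P* = 86, x* = 206.
With the subsidy, sellers receive Ps = Pb + 34 for each unit, where Pb is the price buyers pay.
Supply in terms of Pb becomes xs = -138 + 4(Pb + 34) = -2 + 4Pb. Setting this equal to demand: 593 - 4.5Pb = -2 + 4Pb, so Pb = 70.
Sellers receive Ps = 70 + 34 = 104; x' = 593 − 4.5·70 = 278.
ΔCS = ½(206 + 278)(86 − 70) = 3872; ΔPS = ½(206 + 278)(104 − 86) = 4356.
Government spending = 34 × 278 = 9452.
DWL = ½ × 34 × (278 − 206) = 1224; fraction = 1224 / 9452 = 18/139.

DWL / government spending = 18/139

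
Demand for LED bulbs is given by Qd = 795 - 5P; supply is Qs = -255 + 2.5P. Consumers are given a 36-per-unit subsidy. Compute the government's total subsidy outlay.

Pre-subsidy: 795 - 5P = -255 + 2.5P gives P* = 140, Q* = 95.
With the rebate, buyers effectively pay Pb = Ps − 36, where Ps is the price sellers receive.
Demand in terms of Ps becomes Qd = 795 − 5(Ps − 36) = 975 - 5Ps. Setting this equal to supply: 975 - 5Ps = -255 + 2.5Ps, so Ps = 164.
Buyers pay Pb = 164 − 36 = 128; Q' = -255 + 2.5·164 = 155.
Government outlay = subsidy × quantity = 36 × 155 = 5580.

Government cost = 5580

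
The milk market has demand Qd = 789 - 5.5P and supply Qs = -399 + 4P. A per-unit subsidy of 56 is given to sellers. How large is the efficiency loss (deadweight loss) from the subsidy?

Deadweight loss = 68992/19

Pre-subsidy: 789 - 5.5P = -399 + 4P gives P* = 2376/19, Q* = 1923/19.
With the subsidy, sellers receive Ps = Pb + 56 for each unit, where Pb is the price buyers pay.
Supply in terms of Pb becomes Qs = -399 + 4(Pb + 56) = -175 + 4Pb. Setting this equal to demand: 789 - 5.5Pb = -175 + 4Pb, so Pb = 1928/19.
Sellers receive Ps = 1928/19 + 56 = 2992/19; Q' = 789 − 5.5·(1928/19) = 4387/19.
The subsidy expands output by 4387/19 − 1923/19 = 2464/19 past the efficient level; on those units the gap between marginal cost and willingness to pay runs from 0 up to 56.
DWL = ½ × 56 × 2464/19 = 68992/19.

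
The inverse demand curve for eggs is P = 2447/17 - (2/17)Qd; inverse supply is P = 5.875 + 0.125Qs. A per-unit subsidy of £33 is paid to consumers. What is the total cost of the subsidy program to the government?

Government cost = £23265

Pre-subsidy: 2447/17 - (2/17)Q = 5.875 + 0.125Q gives Q* = 569 and P* = 77.
With the rebate, buyers effectively pay Pb = Ps − 33, where Ps is the price sellers receive.
On the curves, Pb = 2447/17 - (2/17)Q and Ps = 5.875 + 0.125Q; the wedge Ps − Pb = 33 gives 5.875 + 0.125Q − (2447/17 - (2/17)Q) = 33, so Q' = 705.
Then Pb = 2447/17 − (2/17)·705 = 61 and Ps = 5.875 + 0.125·705 = 94.
Government outlay = subsidy × quantity = 33 × 705 = 23265.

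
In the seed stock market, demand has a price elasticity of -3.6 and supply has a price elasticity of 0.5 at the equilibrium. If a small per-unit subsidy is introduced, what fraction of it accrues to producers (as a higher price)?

For a small subsidy around the equilibrium, the benefit split depends on the relative slopes, which at a point are proportional to the elasticities.
Buyer share = εs/(εs + |εd|) = 0.5/(0.5 + 3.6) = 5/41; seller share = |εd|/(εs + |εd|) = 36/41.
So producers capture 36/41 of the subsidy.

Producer share = 36/41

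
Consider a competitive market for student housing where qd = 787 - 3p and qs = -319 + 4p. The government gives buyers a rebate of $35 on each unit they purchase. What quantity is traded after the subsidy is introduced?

q' = 373

Pre-subsidy: 787 - 3p = -319 + 4p gives p* = 158, q* = 313.
With the rebate, buyers effectively pay pb = ps − 35, where ps is the price sellers receive.
Demand in terms of ps becomes qd = 787 − 3(ps − 35) = 892 - 3ps. Setting this equal to supply: 892 - 3ps = -319 + 4ps, so ps = 173.
Buyers pay pb = 173 − 35 = 138; q' = -319 + 4·173 = 373.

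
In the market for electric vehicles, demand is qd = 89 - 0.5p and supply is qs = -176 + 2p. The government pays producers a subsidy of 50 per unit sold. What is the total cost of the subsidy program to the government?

Pre-subsidy: 89 - 0.5p = -176 + 2p gives p* = 106, q* = 36.
With the subsidy, sellers receive ps = pb + 50 for each unit, where pb is the price buyers pay.
Supply in terms of pb becomes qs = -176 + 2(pb + 50) = -76 + 2pb. Setting this equal to demand: 89 - 0.5pb = -76 + 2pb, so pb = 66.
Sellers receive ps = 66 + 50 = 116; q' = 89 − 0.5·66 = 56.
Government outlay = subsidy × quantity = 50 × 56 = 2800.

Government cost = 2800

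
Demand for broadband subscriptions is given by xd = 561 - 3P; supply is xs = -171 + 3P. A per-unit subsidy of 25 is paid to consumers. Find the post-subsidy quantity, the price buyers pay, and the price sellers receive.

Pre-subsidy: 561 - 3P = -171 + 3P gives P* = 122, x* = 195.
With the rebate, buyers effectively pay Pb = Ps − 25, where Ps is the price sellers receive.
Demand in terms of Ps becomes xd = 561 − 3(Ps − 25) = 636 - 3Ps. Setting this equal to supply: 636 - 3Ps = -171 + 3Ps, so Ps = 134.5.
Buyers pay Pb = 134.5 − 25 = 109.5; x' = -171 + 3·134.5 = 232.5.

x' = 232.5; buyers pay 109.5; sellers receive 134.5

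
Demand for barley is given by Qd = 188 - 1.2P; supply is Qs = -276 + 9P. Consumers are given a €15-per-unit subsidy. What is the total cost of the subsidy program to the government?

Pre-subsidy: 188 - 1.2P = -276 + 9P gives P* = 2320/51, Q* = 2268/17.
With the rebate, buyers effectively pay Pb = Ps − 15, where Ps is the price sellers receive.
Demand in terms of Ps becomes Qd = 188 − 1.2(Ps − 15) = 206 - 1.2Ps. Setting this equal to supply: 206 - 1.2Ps = -276 + 9Ps, so Ps = 2410/51.
Buyers pay Pb = 2410/51 − 15 = 1645/51; Q' = -276 + 9·(2410/51) = 2538/17.
Government outlay = subsidy × quantity = 15 × 2538/17 = 38070/17.

Government cost = 38070/17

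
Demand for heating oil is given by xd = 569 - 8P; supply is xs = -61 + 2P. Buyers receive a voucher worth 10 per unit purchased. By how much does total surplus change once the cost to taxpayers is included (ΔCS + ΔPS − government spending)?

Net change in total surplus = -80

Pre-subsidy: 569 - 8P = -61 + 2P gives P* = 63, x* = 65.
With the rebate, buyers effectively pay Pb = Ps − 10, where Ps is the price sellers receive.
Demand in terms of Ps becomes xd = 569 − 8(Ps − 10) = 649 - 8Ps. Setting this equal to supply: 649 - 8Ps = -61 + 2Ps, so Ps = 71.
Buyers pay Pb = 71 − 10 = 61; x' = -61 + 2·71 = 81.
ΔCS = ½(65 + 81)(63 − 61) = 146; ΔPS = ½(65 + 81)(71 − 63) = 584.
Government spending = 10 × 81 = 810.
Net change = 146 + 584 − 810 = -80. The loss equals the DWL triangle ½·10·16.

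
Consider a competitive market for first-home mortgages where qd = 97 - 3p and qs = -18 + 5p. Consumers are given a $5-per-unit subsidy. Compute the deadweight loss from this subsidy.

Deadweight loss = $23.4375

Pre-subsidy: 97 - 3p = -18 + 5p gives p* = 14.375, q* = 53.875.
With the rebate, buyers effectively pay pb = ps − 5, where ps is the price sellers receive.
Demand in terms of ps becomes qd = 97 − 3(ps − 5) = 112 - 3ps. Setting this equal to supply: 112 - 3ps = -18 + 5ps, so ps = 16.25.
Buyers pay pb = 16.25 − 5 = 11.25; q' = -18 + 5·16.25 = 63.25.
The subsidy expands output by 63.25 − 53.875 = 9.375 past the efficient level; on those units the gap between marginal cost and willingness to pay runs from 0 up to 5.
DWL = ½ × 5 × 9.375 = 23.4375.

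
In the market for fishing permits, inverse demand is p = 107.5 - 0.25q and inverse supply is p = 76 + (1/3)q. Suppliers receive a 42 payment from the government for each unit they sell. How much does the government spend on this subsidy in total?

Government cost = 5292

Pre-subsidy: 107.5 - 0.25q = 76 + (1/3)q gives q* = 54 and p* = 94.
With the subsidy, sellers receive ps = pb + 42 for each unit, where pb is the price buyers pay.
On the curves, pb = 107.5 - 0.25q and ps = 76 + (1/3)q; the wedge ps − pb = 42 gives 76 + (1/3)q − (107.5 - 0.25q) = 42, so q' = 126.
Then pb = 107.5 − 0.25·126 = 76 and ps = 76 + (1/3)·126 = 118.
Government outlay = subsidy × quantity = 42 × 126 = 5292.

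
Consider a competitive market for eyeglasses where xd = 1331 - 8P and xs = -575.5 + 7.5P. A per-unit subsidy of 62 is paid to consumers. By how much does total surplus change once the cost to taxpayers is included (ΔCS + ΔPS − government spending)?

Net change in total surplus = -7440

Pre-subsidy: 1331 - 8P = -575.5 + 7.5P gives P* = 123, x* = 347.
With the rebate, buyers effectively pay Pb = Ps − 62, where Ps is the price sellers receive.
Demand in terms of Ps becomes xd = 1331 − 8(Ps − 62) = 1827 - 8Ps. Setting this equal to supply: 1827 - 8Ps = -575.5 + 7.5Ps, so Ps = 155.
Buyers pay Pb = 155 − 62 = 93; x' = -575.5 + 7.5·155 = 587.
ΔCS = ½(347 + 587)(123 − 93) = 14010; ΔPS = ½(347 + 587)(155 − 123) = 14944.
Government spending = 62 × 587 = 36394.
Net change = 14010 + 14944 − 36394 = -7440. The loss equals the DWL triangle ½·62·240.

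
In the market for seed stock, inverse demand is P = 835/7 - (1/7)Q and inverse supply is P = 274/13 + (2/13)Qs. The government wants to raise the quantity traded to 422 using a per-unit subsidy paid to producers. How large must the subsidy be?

Required subsidy s = 27 per unit

At Q = 422, from the demand curve buyers pay Pb = 835/7 − (1/7)·422 = 59; from the supply curve sellers need Ps = 274/13 + (2/13)·422 = 86.
The subsidy must fill the gap: s = Ps − Pb = 86 − 59 = 27.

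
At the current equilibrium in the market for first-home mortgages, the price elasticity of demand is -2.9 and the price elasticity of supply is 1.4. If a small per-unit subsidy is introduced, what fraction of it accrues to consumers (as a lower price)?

For a small subsidy around the equilibrium, the benefit split depends on the relative slopes, which at a point are proportional to the elasticities.
Buyer share = εs/(εs + |εd|) = 1.4/(1.4 + 2.9) = 14/43; seller share = |εd|/(εs + |εd|) = 29/43.

Consumer share = 14/43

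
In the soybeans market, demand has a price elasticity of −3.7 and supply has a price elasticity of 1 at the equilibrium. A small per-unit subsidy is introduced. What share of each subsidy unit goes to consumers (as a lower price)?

For a small subsidy around the equilibrium, the benefit split depends on the relative slopes, which at a point are proportional to the elasticities.
Buyer share = εs/(εs + |εd|) = 1/(1 + 3.7) = 10/47; seller share = |εd|/(εs + |εd|) = 37/47.

Consumer share = 10/47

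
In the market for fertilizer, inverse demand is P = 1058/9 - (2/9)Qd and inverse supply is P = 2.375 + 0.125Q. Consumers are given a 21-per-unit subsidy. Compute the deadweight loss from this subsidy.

Pre-subsidy: 1058/9 - (2/9)Q = 2.375 + 0.125Q gives Q* = 331.72 and P* = 43.84.
With the rebate, buyers effectively pay Pb = Ps − 21, where Ps is the price sellers receive.
On the curves, Pb = 1058/9 - (2/9)Q and Ps = 2.375 + 0.125Q; the wedge Ps − Pb = 21 gives 2.375 + 0.125Q − (1058/9 - (2/9)Q) = 21, so Q' = 392.2.
Then Pb = 1058/9 − (2/9)·392.2 = 30.4 and Ps = 2.375 + 0.125·392.2 = 51.4.
The subsidy expands output by 392.2 − 331.72 = 60.48 past the efficient level; on those units the gap between marginal cost and willingness to pay runs from 0 up to 21.
DWL = ½ × 21 × 60.48 = 635.04.

Deadweight loss = 635.04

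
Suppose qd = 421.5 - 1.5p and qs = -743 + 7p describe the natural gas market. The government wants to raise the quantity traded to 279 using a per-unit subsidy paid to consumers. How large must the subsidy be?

At q = 279, invert demand for the buyer price: pb = (421.5 − 279)/1.5 = 95; invert supply for the seller price: ps = (279 − (-743))/7 = 146.
The subsidy must fill the gap: s = ps − pb = 146 − 95 = 51.

Required subsidy s = 51 per unit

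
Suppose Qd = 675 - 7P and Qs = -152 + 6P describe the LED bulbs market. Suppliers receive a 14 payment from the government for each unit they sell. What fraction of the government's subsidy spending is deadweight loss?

Pre-subsidy: 675 - 7P = -152 + 6P gives P* = 827/13, Q* = 2986/13.
With the subsidy, sellers receive Ps = Pb + 14 for each unit, where Pb is the price buyers pay.
Supply in terms of Pb becomes Qs = -152 + 6(Pb + 14) = -68 + 6Pb. Setting this equal to demand: 675 - 7Pb = -68 + 6Pb, so Pb = 743/13.
Sellers receive Ps = 743/13 + 14 = 925/13; Q' = 675 − 7·(743/13) = 3574/13.
ΔCS = ½(2986/13 + 3574/13)(827/13 − 743/13) = 275520/169; ΔPS = ½(2986/13 + 3574/13)(925/13 − 827/13) = 321440/169.
Government spending = 14 × 3574/13 = 50036/13.
DWL = ½ × 14 × (3574/13 − 2986/13) = 4116/13; fraction = (4116/13) / (50036/13) = 147/1787.

DWL / government spending = 147/1787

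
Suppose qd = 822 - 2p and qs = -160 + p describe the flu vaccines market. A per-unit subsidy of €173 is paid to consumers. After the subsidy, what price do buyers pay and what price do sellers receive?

Buyers pay 809/3; sellers receive 1328/3

Pre-subsidy: 822 - 2p = -160 + p gives p* = 982/3, q* = 502/3.
With the rebate, buyers effectively pay pb = ps − 173, where ps is the price sellers receive.
Demand in terms of ps becomes qd = 822 − 2(ps − 173) = 1168 - 2ps. Setting this equal to supply: 1168 - 2ps = -160 + ps, so ps = 1328/3.
Buyers pay pb = 1328/3 − 173 = 809/3; q' = -160 + 1·(1328/3) = 848/3.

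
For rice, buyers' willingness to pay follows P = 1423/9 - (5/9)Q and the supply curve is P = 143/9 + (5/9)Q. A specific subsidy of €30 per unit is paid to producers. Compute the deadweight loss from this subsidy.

Deadweight loss = €405

Pre-subsidy: 1423/9 - (5/9)Q = 143/9 + (5/9)Q gives Q* = 128 and P* = 87.
With the subsidy, sellers receive Ps = Pb + 30 for each unit, where Pb is the price buyers pay.
On the curves, Pb = 1423/9 - (5/9)Q and Ps = 143/9 + (5/9)Q; the wedge Ps − Pb = 30 gives 143/9 + (5/9)Q − (1423/9 - (5/9)Q) = 30, so Q' = 155.
Then Pb = 1423/9 − (5/9)·155 = 72 and Ps = 143/9 + (5/9)·155 = 102.
The subsidy expands output by 155 − 128 = 27 past the efficient level; on those units the gap between marginal cost and willingness to pay runs from 0 up to 30.
DWL = ½ × 30 × 27 = 405.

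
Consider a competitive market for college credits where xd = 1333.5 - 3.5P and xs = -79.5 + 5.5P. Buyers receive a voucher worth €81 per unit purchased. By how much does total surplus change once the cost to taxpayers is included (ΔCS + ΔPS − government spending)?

Pre-subsidy: 1333.5 - 3.5P = -79.5 + 5.5P gives P* = 157, x* = 784.
With the rebate, buyers effectively pay Pb = Ps − 81, where Ps is the price sellers receive.
Demand in terms of Ps becomes xd = 1333.5 − 3.5(Ps − 81) = 1617 - 3.5Ps. Setting this equal to supply: 1617 - 3.5Ps = -79.5 + 5.5Ps, so Ps = 188.5.
Buyers pay Pb = 188.5 − 81 = 107.5; x' = -79.5 + 5.5·188.5 = 957.25.
ΔCS = ½(784 + 957.25)(157 − 107.5) = 43095.9375; ΔPS = ½(784 + 957.25)(188.5 − 157) = 27424.6875.
Government spending = 81 × 957.25 = 77537.25.
Net change = 43095.9375 + 27424.6875 − 77537.25 = -7016.625. The loss equals the DWL triangle ½·81·173.25.

Net change in total surplus = -€7016.625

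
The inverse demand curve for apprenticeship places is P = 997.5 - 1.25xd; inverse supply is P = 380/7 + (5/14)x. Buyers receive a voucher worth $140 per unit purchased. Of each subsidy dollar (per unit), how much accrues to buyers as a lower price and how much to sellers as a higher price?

Pre-subsidy: 997.5 - 1.25x = 380/7 + (5/14)x gives x* = 5282/9 and P* = 2375/9.
With the rebate, buyers effectively pay Pb = Ps − 140, where Ps is the price sellers receive.
On the curves, Pb = 997.5 - 1.25x and Ps = 380/7 + (5/14)x; the wedge Ps − Pb = 140 gives 380/7 + (5/14)x − (997.5 - 1.25x) = 140, so x' = 674.
Then Pb = 997.5 − 1.25·674 = 155 and Ps = 380/7 + (5/14)·674 = 295.
Buyers' price falls by P* − Pb = 2375/9 − 155 = 980/9; sellers' price rises by Ps − P* = 295 − 2375/9 = 280/9.

Buyers gain 980/9 per unit; sellers gain 280/9 per unit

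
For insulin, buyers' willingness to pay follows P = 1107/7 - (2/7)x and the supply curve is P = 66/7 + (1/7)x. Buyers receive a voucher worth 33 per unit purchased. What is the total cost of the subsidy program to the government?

Government cost = 13992

Pre-subsidy: 1107/7 - (2/7)x = 66/7 + (1/7)x gives x* = 347 and P* = 59.
With the rebate, buyers effectively pay Pb = Ps − 33, where Ps is the price sellers receive.
On the curves, Pb = 1107/7 - (2/7)x and Ps = 66/7 + (1/7)x; the wedge Ps − Pb = 33 gives 66/7 + (1/7)x − (1107/7 - (2/7)x) = 33, so x' = 424.
Then Pb = 1107/7 − (2/7)·424 = 37 and Ps = 66/7 + (1/7)·424 = 70.
Government outlay = subsidy × quantity = 33 × 424 = 13992.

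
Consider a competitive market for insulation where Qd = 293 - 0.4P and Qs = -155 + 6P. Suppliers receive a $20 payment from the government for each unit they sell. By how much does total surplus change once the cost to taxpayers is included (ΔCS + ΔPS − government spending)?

Pre-subsidy: 293 - 0.4P = -155 + 6P gives P* = 70, Q* = 265.
With the subsidy, sellers receive Ps = Pb + 20 for each unit, where Pb is the price buyers pay.
Supply in terms of Pb becomes Qs = -155 + 6(Pb + 20) = -35 + 6Pb. Setting this equal to demand: 293 - 0.4Pb = -35 + 6Pb, so Pb = 51.25.
Sellers receive Ps = 51.25 + 20 = 71.25; Q' = 293 − 0.4·51.25 = 272.5.
ΔCS = ½(265 + 272.5)(70 − 51.25) = 5039.0625; ΔPS = ½(265 + 272.5)(71.25 − 70) = 335.9375.
Government spending = 20 × 272.5 = 5450.
Net change = 5039.0625 + 335.9375 − 5450 = -75. The loss equals the DWL triangle ½·20·7.5.

Net change in total surplus = -$75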